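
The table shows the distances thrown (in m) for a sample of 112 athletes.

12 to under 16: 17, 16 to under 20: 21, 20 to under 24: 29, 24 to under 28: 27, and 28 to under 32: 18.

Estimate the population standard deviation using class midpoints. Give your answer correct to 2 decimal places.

5.17

Midpoints: 14, 18, 22, 26, 30
n = 112, Σfm = 2496, mean = 22.2857
Σfm² = 58624
Σf(m − x̄)² = Σfm² − (Σfm)²/n = 58624 − 2496²/112 = 2998.8571
Population variance = 2998.8571 / 112 = 26.7755
Standard deviation = √26.7755 = 5.1745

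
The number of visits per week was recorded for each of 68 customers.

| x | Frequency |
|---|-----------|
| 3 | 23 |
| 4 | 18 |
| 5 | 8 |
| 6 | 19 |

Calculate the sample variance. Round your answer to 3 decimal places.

Values: 3, 4, 5, 6
n = 68, Σfx = 295, mean = 4.3382
Σfx² = 1379
Σf(x − x̄)² = Σfx² − (Σfx)²/n = 1379 − 295²/68 = 99.2206
Sample variance = 99.2206 / 67 = 1.4809

1.481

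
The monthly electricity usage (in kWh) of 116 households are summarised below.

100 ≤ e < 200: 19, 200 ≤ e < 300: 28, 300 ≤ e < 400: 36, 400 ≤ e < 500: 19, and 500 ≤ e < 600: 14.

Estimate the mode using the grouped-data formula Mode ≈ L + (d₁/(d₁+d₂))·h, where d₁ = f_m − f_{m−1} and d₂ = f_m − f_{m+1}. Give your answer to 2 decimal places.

Modal class: 300 ≤ e < 400 (highest frequency 36).
d₁ = 36 − 28 = 8, d₂ = 36 − 19 = 17
Mode ≈ 300 + (8/(8+17)) × 100 = 300 + 32.0000 = 332.0000

332.00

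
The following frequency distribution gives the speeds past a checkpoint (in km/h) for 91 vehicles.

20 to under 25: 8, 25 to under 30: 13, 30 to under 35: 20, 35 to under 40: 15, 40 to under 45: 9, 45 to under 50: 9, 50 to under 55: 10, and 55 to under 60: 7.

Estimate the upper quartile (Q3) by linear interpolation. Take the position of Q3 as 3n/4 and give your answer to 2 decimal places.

46.81

Cumulative frequencies: 8, 21, 41, 56, 65, 74, 84, 91
n = 91; position = 3n/4 = 68.25.
This falls in the class 45 to under 50: L = 45, F = 65, f = 9, h = 5.
Upper quartile ≈ 45 + ((68.25 − 65) / 9) × 5 = 46.8056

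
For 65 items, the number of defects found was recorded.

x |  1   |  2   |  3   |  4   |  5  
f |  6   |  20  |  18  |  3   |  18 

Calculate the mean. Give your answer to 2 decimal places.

3.11

Values: 1, 2, 3, 4, 5
Σfx = 6×1 + 20×2 + 18×3 + 3×4 + 18×5 = 202
n = Σf = 65
Mean = 202 / 65 = 3.1077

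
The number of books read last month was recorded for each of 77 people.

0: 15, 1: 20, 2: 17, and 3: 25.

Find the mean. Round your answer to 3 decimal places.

Values: 0, 1, 2, 3
Σfx = 15×0 + 20×1 + 17×2 + 25×3 = 129
n = Σf = 77
Mean = 129 / 77 = 1.6753

1.675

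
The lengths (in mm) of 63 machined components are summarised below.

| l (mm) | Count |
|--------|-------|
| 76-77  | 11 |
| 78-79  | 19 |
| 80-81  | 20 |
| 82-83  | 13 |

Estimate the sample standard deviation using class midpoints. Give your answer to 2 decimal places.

Midpoints: 76.5, 78.5, 80.5, 82.5
n = 63, Σfm = 5015.5, mean = 79.6111
Σfm² = 399543.75
Σf(m − x̄)² = Σfm² − (Σfm)²/n = 399543.75 − 5015.5²/63 = 254.2222
Sample variance = 254.2222 / 62 = 4.1004
Standard deviation = √4.1004 = 2.0249

2.02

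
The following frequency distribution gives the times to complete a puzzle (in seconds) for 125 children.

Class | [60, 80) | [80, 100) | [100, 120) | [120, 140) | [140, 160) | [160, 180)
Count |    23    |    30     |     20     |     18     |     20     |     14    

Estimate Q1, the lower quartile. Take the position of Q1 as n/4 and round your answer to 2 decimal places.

85.50

Cumulative frequencies: 23, 53, 73, 91, 111, 125
n = 125; position = n/4 = 31.25.
This falls in the class [80, 100): L = 80, F = 23, f = 30, h = 20.
Lower quartile ≈ 80 + ((31.25 − 23) / 30) × 20 = 85.5000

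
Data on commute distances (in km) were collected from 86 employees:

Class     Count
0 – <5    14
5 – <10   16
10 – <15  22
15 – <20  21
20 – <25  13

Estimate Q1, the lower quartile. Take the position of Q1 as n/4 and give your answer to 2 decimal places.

7.34

Cumulative frequencies: 14, 30, 52, 73, 86
n = 86; position = n/4 = 21.5.
This falls in the class 5 – <10: L = 5, F = 14, f = 16, h = 5.
Lower quartile ≈ 5 + ((21.5 − 14) / 16) × 5 = 7.3438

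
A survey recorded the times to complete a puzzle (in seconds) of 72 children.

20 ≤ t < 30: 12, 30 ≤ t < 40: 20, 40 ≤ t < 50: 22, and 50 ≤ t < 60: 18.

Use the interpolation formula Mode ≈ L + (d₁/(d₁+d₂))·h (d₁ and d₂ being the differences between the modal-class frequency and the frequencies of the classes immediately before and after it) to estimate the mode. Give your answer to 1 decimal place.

Modal class: 40 ≤ t < 50 (highest frequency 22).
d₁ = 22 − 20 = 2, d₂ = 22 − 18 = 4
Mode ≈ 40 + (2/(2+4)) × 10 = 40 + 3.3333 = 43.3333

43.3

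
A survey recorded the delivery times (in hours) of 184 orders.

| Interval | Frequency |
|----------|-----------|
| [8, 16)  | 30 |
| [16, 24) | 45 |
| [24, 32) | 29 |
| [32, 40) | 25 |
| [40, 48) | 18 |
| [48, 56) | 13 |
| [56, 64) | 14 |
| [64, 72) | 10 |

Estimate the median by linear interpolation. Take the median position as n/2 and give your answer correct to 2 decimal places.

28.69

Cumulative frequencies: 30, 75, 104, 129, 147, 160, 174, 184
n = 184; position = n/2 = 92.
This falls in the class [24, 32): L = 24, F = 75, f = 29, h = 8.
Median ≈ 24 + ((92 − 75) / 29) × 8 = 28.6897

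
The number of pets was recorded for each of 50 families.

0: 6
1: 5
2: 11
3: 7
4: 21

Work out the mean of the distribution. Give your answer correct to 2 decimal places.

Values: 0, 1, 2, 3, 4
Σfx = 6×0 + 5×1 + 11×2 + 7×3 + 21×4 = 132
n = Σf = 50
Mean = 132 / 50 = 2.6400

2.64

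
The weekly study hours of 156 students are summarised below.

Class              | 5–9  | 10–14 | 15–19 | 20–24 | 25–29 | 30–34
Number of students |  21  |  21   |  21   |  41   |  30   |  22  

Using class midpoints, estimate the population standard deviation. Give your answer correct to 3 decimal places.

Midpoints: 7, 12, 17, 22, 27, 32
n = 156, Σfm = 3172, mean = 20.3333
Σfm² = 74364
Σf(m − x̄)² = Σfm² − (Σfm)²/n = 74364 − 3172²/156 = 9866.6667
Population variance = 9866.6667 / 156 = 63.2479
Standard deviation = √63.2479 = 7.9529

7.953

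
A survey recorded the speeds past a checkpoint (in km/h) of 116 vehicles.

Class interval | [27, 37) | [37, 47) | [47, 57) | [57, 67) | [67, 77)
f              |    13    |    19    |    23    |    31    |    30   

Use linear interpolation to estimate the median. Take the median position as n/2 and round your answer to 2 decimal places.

Cumulative frequencies: 13, 32, 55, 86, 116
n = 116; position = n/2 = 58.
This falls in the class [57, 67): L = 57, F = 55, f = 31, h = 10.
Median ≈ 57 + ((58 − 55) / 31) × 10 = 57.9677

57.97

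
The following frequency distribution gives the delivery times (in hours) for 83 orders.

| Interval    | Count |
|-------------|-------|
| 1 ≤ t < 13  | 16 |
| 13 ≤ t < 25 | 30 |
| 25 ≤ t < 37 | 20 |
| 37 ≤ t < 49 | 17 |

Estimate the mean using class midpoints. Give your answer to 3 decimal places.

24.494

Midpoints: 7, 19, 31, 43
Σfm = 16×7 + 30×19 + 20×31 + 17×43 = 2033
n = Σf = 83
Mean = 2033 / 83 = 24.4940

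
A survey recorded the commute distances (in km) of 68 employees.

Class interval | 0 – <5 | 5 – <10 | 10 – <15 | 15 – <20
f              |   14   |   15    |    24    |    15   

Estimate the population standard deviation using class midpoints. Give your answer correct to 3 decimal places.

Midpoints: 2.5, 7.5, 12.5, 17.5
n = 68, Σfm = 710, mean = 10.4412
Σfm² = 9275
Σf(m − x̄)² = Σfm² − (Σfm)²/n = 9275 − 710²/68 = 1861.7647
Population variance = 1861.7647 / 68 = 27.3789
Standard deviation = √27.3789 = 5.2325

5.232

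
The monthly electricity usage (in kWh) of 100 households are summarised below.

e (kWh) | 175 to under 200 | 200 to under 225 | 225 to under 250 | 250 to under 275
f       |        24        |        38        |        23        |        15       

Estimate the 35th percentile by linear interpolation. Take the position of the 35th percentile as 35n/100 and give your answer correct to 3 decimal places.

207.237

Cumulative frequencies: 24, 62, 85, 100
n = 100; position = 35n/100 = 35.
This falls in the class 200 to under 225: L = 200, F = 24, f = 38, h = 25.
35th percentile ≈ 200 + ((35 − 24) / 38) × 25 = 207.2368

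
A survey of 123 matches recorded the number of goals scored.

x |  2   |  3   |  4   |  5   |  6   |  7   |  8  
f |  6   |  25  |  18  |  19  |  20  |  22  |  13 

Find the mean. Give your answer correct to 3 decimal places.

5.138

Values: 2, 3, 4, 5, 6, 7, 8
Σfx = 6×2 + 25×3 + 18×4 + 19×5 + 20×6 + 22×7 + 13×8 = 632
n = Σf = 123
Mean = 632 / 123 = 5.1382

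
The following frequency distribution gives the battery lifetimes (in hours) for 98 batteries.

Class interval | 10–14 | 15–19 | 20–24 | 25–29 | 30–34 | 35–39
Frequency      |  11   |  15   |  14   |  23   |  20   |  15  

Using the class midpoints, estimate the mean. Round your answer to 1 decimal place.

Midpoints: 12, 17, 22, 27, 32, 37
Σfm = 11×12 + 15×17 + 14×22 + 23×27 + 20×32 + 15×37 = 2511
n = Σf = 98
Mean = 2511 / 98 = 25.6224

25.6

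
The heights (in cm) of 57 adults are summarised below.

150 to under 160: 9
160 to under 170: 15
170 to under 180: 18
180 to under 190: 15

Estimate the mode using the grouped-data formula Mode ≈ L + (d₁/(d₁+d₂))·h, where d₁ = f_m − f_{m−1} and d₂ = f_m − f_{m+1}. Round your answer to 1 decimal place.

175.0

Modal class: 170 to under 180 (highest frequency 18).
d₁ = 18 − 15 = 3, d₂ = 18 − 15 = 3
Mode ≈ 170 + (3/(3+3)) × 10 = 170 + 5.0000 = 175.0000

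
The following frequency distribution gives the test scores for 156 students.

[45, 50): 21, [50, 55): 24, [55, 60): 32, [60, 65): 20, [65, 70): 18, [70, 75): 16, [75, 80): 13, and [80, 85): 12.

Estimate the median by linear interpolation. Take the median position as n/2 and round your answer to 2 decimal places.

Cumulative frequencies: 21, 45, 77, 97, 115, 131, 144, 156
n = 156; position = n/2 = 78.
This falls in the class [60, 65): L = 60, F = 77, f = 20, h = 5.
Median ≈ 60 + ((78 − 77) / 20) × 5 = 60.2500

60.25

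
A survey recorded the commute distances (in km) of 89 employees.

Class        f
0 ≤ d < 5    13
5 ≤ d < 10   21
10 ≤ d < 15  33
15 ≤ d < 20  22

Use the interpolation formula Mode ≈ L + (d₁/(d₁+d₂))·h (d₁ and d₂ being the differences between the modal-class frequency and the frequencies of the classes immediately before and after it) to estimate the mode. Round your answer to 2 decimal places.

12.61

Modal class: 10 ≤ d < 15 (highest frequency 33).
d₁ = 33 − 21 = 12, d₂ = 33 − 22 = 11
Mode ≈ 10 + (12/(12+11)) × 5 = 10 + 2.6087 = 12.6087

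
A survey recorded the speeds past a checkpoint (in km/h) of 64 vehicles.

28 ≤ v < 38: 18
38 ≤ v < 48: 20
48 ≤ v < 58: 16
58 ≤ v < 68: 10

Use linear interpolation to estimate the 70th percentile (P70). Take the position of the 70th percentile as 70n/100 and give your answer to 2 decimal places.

Cumulative frequencies: 18, 38, 54, 64
n = 64; position = 70n/100 = 44.8.
This falls in the class 48 ≤ v < 58: L = 48, F = 38, f = 16, h = 10.
70th percentile ≈ 48 + ((44.8 − 38) / 16) × 10 = 52.2500

52.25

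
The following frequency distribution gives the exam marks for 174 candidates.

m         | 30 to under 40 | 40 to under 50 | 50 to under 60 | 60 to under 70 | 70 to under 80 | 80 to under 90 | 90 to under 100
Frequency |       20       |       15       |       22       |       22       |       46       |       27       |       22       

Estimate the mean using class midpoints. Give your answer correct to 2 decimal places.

Midpoints: 35, 45, 55, 65, 75, 85, 95
Σfm = 20×35 + 15×45 + 22×55 + 22×65 + 46×75 + 27×85 + 22×95 = 11850
n = Σf = 174
Mean = 11850 / 174 = 68.1034

68.10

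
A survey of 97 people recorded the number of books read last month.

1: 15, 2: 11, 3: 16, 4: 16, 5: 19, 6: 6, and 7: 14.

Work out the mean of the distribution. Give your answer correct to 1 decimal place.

3.9

Values: 1, 2, 3, 4, 5, 6, 7
Σfx = 15×1 + 11×2 + 16×3 + 16×4 + 19×5 + 6×6 + 14×7 = 378
n = Σf = 97
Mean = 378 / 97 = 3.8969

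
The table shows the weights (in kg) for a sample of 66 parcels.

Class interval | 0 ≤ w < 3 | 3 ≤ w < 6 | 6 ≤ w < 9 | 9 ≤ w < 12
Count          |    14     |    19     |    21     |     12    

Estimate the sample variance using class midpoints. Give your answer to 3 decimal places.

9.476

Midpoints: 1.5, 4.5, 7.5, 10.5
n = 66, Σfm = 390, mean = 5.9091
Σfm² = 2920.5
Σf(m − x̄)² = Σfm² − (Σfm)²/n = 2920.5 − 390²/66 = 615.9545
Sample variance = 615.9545 / 65 = 9.4762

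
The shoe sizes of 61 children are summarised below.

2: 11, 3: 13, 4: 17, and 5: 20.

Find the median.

4

Cumulative frequencies: 11, 24, 41, 61
n = 61, so the median is the value in position (n+1)/2 = 31.
Position 31 falls at value 4.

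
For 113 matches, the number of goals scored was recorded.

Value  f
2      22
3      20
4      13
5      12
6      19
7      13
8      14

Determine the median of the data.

5

Cumulative frequencies: 22, 42, 55, 67, 86, 99, 113
n = 113, so the median is the value in position (n+1)/2 = 57.
Position 57 falls at value 5.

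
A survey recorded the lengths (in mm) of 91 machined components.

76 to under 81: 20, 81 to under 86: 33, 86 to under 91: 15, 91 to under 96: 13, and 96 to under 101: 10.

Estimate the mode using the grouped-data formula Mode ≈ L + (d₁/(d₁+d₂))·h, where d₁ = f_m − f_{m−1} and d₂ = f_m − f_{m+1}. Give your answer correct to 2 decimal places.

83.10

Modal class: 81 to under 86 (highest frequency 33).
d₁ = 33 − 20 = 13, d₂ = 33 − 15 = 18
Mode ≈ 81 + (13/(13+18)) × 5 = 81 + 2.0968 = 83.0968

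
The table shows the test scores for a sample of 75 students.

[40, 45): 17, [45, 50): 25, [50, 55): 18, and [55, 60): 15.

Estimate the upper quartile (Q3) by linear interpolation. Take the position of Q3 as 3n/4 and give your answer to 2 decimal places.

Cumulative frequencies: 17, 42, 60, 75
n = 75; position = 3n/4 = 56.25.
This falls in the class [50, 55): L = 50, F = 42, f = 18, h = 5.
Upper quartile ≈ 50 + ((56.25 − 42) / 18) × 5 = 53.9583

53.96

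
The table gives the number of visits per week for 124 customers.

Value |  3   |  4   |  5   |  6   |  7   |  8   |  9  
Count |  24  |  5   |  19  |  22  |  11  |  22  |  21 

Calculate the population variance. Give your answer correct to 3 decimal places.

4.360

Values: 3, 4, 5, 6, 7, 8, 9
n = 124, Σfx = 761, mean = 6.1371
Σfx² = 5211
Σf(x − x̄)² = Σfx² − (Σfx)²/n = 5211 − 761²/124 = 540.6694
Population variance = 540.6694 / 124 = 4.3602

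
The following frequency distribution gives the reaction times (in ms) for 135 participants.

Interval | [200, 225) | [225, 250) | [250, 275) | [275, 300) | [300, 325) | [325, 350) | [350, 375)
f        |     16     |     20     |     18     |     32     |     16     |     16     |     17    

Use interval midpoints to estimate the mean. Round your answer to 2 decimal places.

286.20

Midpoints: 212.5, 237.5, 262.5, 287.5, 312.5, 337.5, 362.5
Σfm = 16×212.5 + 20×237.5 + 18×262.5 + 32×287.5 + 16×312.5 + 16×337.5 + 17×362.5 = 38637.5
n = Σf = 135
Mean = 38637.5 / 135 = 286.2037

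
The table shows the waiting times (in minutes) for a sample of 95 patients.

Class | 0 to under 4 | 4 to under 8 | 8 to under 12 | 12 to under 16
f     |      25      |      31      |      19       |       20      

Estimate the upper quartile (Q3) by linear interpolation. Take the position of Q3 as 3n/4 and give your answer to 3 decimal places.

11.211

Cumulative frequencies: 25, 56, 75, 95
n = 95; position = 3n/4 = 71.25.
This falls in the class 8 to under 12: L = 8, F = 56, f = 19, h = 4.
Upper quartile ≈ 8 + ((71.25 − 56) / 19) × 4 = 11.2105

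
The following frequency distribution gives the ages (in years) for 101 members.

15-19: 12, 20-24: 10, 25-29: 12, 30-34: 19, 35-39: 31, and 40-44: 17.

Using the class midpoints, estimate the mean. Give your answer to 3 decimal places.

31.851

Midpoints: 17, 22, 27, 32, 37, 42
Σfm = 12×17 + 10×22 + 12×27 + 19×32 + 31×37 + 17×42 = 3217
n = Σf = 101
Mean = 3217 / 101 = 31.8515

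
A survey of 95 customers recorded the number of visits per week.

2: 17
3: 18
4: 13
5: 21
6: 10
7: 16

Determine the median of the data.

4

Cumulative frequencies: 17, 35, 48, 69, 79, 95
n = 95, so the median is the value in position (n+1)/2 = 48.
Position 48 falls at value 4.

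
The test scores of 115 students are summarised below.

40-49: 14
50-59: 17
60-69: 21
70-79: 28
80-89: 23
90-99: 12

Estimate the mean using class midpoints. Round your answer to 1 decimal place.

Midpoints: 44.5, 54.5, 64.5, 74.5, 84.5, 94.5
Σfm = 14×44.5 + 17×54.5 + 21×64.5 + 28×74.5 + 23×84.5 + 12×94.5 = 8067.5
n = Σf = 115
Mean = 8067.5 / 115 = 70.1522

70.2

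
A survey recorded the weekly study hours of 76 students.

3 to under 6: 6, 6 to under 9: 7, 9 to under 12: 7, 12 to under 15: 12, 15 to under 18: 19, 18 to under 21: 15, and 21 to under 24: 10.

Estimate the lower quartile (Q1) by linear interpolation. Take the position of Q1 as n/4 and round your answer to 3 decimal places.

Cumulative frequencies: 6, 13, 20, 32, 51, 66, 76
n = 76; position = n/4 = 19.
This falls in the class 9 to under 12: L = 9, F = 13, f = 7, h = 3.
Lower quartile ≈ 9 + ((19 − 13) / 7) × 3 = 11.5714

11.571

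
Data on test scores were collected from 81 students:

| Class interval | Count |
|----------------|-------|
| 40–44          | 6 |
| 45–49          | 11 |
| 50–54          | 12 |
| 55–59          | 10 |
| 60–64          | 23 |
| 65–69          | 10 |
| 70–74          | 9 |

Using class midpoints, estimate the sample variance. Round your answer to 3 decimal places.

78.125

Midpoints: 42, 47, 52, 57, 62, 67, 72
n = 81, Σfm = 4707, mean = 58.1111
Σfm² = 279779
Σf(m − x̄)² = Σfm² − (Σfm)²/n = 279779 − 4707²/81 = 6250.0000
Sample variance = 6250.0000 / 80 = 78.1250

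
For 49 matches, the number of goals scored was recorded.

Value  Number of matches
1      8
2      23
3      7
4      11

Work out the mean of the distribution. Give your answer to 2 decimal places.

Values: 1, 2, 3, 4
Σfx = 8×1 + 23×2 + 7×3 + 11×4 = 119
n = Σf = 49
Mean = 119 / 49 = 2.4286

2.43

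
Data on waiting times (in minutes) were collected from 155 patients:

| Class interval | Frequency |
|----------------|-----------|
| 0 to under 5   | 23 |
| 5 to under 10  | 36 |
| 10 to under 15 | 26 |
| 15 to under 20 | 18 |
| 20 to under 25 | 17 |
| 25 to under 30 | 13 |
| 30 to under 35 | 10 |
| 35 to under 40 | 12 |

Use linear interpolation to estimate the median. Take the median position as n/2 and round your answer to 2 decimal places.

13.56

Cumulative frequencies: 23, 59, 85, 103, 120, 133, 143, 155
n = 155; position = n/2 = 77.5.
This falls in the class 10 to under 15: L = 10, F = 59, f = 26, h = 5.
Median ≈ 10 + ((77.5 − 59) / 26) × 5 = 13.5577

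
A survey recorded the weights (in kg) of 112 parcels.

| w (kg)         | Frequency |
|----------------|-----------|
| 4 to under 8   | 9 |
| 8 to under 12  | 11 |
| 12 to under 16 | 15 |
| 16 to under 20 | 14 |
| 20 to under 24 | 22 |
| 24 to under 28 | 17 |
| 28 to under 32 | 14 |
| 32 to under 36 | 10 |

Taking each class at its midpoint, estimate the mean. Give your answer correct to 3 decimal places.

Midpoints: 6, 10, 14, 18, 22, 26, 30, 34
Σfm = 9×6 + 11×10 + 15×14 + 14×18 + 22×22 + 17×26 + 14×30 + 10×34 = 2312
n = Σf = 112
Mean = 2312 / 112 = 20.6429

20.643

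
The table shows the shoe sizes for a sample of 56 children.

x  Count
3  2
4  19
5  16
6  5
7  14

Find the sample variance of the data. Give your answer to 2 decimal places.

Values: 3, 4, 5, 6, 7
n = 56, Σfx = 290, mean = 5.1786
Σfx² = 1588
Σf(x − x̄)² = Σfx² − (Σfx)²/n = 1588 − 290²/56 = 86.2143
Sample variance = 86.2143 / 55 = 1.5675

1.57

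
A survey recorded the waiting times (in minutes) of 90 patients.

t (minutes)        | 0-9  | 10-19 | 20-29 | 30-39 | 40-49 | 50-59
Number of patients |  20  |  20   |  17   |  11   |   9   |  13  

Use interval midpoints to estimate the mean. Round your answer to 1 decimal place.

25.4

Midpoints: 4.5, 14.5, 24.5, 34.5, 44.5, 54.5
Σfm = 20×4.5 + 20×14.5 + 17×24.5 + 11×34.5 + 9×44.5 + 13×54.5 = 2285
n = Σf = 90
Mean = 2285 / 90 = 25.3889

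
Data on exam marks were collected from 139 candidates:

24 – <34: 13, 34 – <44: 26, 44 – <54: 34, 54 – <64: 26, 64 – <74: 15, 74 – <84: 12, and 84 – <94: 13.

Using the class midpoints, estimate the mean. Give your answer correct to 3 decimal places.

55.619

Midpoints: 29, 39, 49, 59, 69, 79, 89
Σfm = 13×29 + 26×39 + 34×49 + 26×59 + 15×69 + 12×79 + 13×89 = 7731
n = Σf = 139
Mean = 7731 / 139 = 55.6187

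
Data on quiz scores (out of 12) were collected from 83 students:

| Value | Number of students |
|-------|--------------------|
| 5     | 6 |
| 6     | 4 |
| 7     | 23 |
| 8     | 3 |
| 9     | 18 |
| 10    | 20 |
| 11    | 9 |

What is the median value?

9

Cumulative frequencies: 6, 10, 33, 36, 54, 74, 83
n = 83, so the median is the value in position (n+1)/2 = 42.
Position 42 falls at value 9.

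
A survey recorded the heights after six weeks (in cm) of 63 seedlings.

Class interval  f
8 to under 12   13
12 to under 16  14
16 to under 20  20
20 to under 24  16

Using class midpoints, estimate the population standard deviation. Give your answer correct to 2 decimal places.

Midpoints: 10, 14, 18, 22
n = 63, Σfm = 1038, mean = 16.4762
Σfm² = 18268
Σf(m − x̄)² = Σfm² − (Σfm)²/n = 18268 − 1038²/63 = 1165.7143
Population variance = 1165.7143 / 63 = 18.5034
Standard deviation = √18.5034 = 4.3016

4.30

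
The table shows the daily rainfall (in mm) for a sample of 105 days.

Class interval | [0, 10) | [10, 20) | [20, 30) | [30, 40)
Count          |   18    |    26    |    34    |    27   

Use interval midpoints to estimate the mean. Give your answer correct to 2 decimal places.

21.67

Midpoints: 5, 15, 25, 35
Σfm = 18×5 + 26×15 + 34×25 + 27×35 = 2275
n = Σf = 105
Mean = 2275 / 105 = 21.6667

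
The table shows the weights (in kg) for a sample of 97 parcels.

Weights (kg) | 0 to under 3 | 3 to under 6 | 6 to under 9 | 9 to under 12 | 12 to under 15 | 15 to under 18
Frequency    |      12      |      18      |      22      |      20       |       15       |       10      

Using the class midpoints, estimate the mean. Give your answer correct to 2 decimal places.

Midpoints: 1.5, 4.5, 7.5, 10.5, 13.5, 16.5
Σfm = 12×1.5 + 18×4.5 + 22×7.5 + 20×10.5 + 15×13.5 + 10×16.5 = 841.5
n = Σf = 97
Mean = 841.5 / 97 = 8.6753

8.68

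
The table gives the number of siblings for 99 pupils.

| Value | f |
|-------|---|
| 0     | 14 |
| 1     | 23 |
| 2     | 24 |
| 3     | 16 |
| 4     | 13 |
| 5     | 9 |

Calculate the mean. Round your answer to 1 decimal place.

Values: 0, 1, 2, 3, 4, 5
Σfx = 14×0 + 23×1 + 24×2 + 16×3 + 13×4 + 9×5 = 216
n = Σf = 99
Mean = 216 / 99 = 2.1818

2.2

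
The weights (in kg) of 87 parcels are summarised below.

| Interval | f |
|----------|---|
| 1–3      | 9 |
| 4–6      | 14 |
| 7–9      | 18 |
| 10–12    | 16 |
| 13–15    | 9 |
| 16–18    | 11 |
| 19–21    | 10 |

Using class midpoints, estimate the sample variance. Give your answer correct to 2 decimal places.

31.01

Midpoints: 2, 5, 8, 11, 14, 17, 20
n = 87, Σfm = 921, mean = 10.5862
Σfm² = 12417
Σf(m − x̄)² = Σfm² − (Σfm)²/n = 12417 − 921²/87 = 2667.1034
Sample variance = 2667.1034 / 86 = 31.0128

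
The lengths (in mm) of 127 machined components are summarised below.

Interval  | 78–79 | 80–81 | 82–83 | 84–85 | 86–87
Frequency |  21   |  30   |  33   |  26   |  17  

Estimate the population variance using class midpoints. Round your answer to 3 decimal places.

6.515

Midpoints: 78.5, 80.5, 82.5, 84.5, 86.5
n = 127, Σfm = 10453.5, mean = 82.3110
Σfm² = 861265.75
Σf(m − x̄)² = Σfm² − (Σfm)²/n = 861265.75 − 10453.5²/127 = 827.4646
Population variance = 827.4646 / 127 = 6.5155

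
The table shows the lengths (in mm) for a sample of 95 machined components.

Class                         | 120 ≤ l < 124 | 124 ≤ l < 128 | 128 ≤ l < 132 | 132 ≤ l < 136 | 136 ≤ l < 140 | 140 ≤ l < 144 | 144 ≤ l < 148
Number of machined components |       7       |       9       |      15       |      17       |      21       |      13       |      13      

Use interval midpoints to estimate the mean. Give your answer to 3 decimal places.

135.347

Midpoints: 122, 126, 130, 134, 138, 142, 146
Σfm = 7×122 + 9×126 + 15×130 + 17×134 + 21×138 + 13×142 + 13×146 = 12858
n = Σf = 95
Mean = 12858 / 95 = 135.3474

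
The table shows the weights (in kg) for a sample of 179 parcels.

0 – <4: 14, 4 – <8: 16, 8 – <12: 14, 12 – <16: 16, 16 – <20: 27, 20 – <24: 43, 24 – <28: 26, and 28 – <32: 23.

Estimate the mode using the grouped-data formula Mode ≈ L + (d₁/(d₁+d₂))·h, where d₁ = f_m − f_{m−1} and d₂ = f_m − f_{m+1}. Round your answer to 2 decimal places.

Modal class: 20 – <24 (highest frequency 43).
d₁ = 43 − 27 = 16, d₂ = 43 − 26 = 17
Mode ≈ 20 + (16/(16+17)) × 4 = 20 + 1.9394 = 21.9394

21.94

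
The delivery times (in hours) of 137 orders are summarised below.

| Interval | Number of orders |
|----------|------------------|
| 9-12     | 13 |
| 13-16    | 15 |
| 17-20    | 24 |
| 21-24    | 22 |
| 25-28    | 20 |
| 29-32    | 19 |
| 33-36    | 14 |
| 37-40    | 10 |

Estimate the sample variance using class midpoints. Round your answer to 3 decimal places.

66.691

Midpoints: 10.5, 14.5, 18.5, 22.5, 26.5, 30.5, 34.5, 38.5
n = 137, Σfm = 3270.5, mean = 23.8723
Σfm² = 87144.25
Σf(m − x̄)² = Σfm² − (Σfm)²/n = 87144.25 − 3270.5²/137 = 9070.0146
Sample variance = 9070.0146 / 136 = 66.6913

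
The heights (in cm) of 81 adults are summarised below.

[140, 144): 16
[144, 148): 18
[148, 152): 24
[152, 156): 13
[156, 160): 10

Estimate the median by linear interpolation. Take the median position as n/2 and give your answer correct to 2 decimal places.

149.08

Cumulative frequencies: 16, 34, 58, 71, 81
n = 81; position = n/2 = 40.5.
This falls in the class [148, 152): L = 148, F = 34, f = 24, h = 4.
Median ≈ 148 + ((40.5 − 34) / 24) × 4 = 149.0833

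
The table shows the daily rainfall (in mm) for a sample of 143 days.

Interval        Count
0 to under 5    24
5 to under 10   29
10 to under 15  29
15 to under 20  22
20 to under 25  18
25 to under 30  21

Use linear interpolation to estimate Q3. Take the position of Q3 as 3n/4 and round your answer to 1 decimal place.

Cumulative frequencies: 24, 53, 82, 104, 122, 143
n = 143; position = 3n/4 = 107.25.
This falls in the class 20 to under 25: L = 20, F = 104, f = 18, h = 5.
Upper quartile ≈ 20 + ((107.25 − 104) / 18) × 5 = 20.9028

20.9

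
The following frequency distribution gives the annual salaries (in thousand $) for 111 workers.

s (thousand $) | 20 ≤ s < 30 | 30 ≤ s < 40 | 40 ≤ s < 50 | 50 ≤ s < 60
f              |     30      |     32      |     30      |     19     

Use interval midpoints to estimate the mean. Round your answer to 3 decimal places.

38.423

Midpoints: 25, 35, 45, 55
Σfm = 30×25 + 32×35 + 30×45 + 19×55 = 4265
n = Σf = 111
Mean = 4265 / 111 = 38.4234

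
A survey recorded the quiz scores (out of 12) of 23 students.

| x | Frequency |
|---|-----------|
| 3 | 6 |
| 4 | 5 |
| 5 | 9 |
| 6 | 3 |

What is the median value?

Cumulative frequencies: 6, 11, 20, 23
n = 23, so the median is the value in position (n+1)/2 = 12.
Position 12 falls at value 5.

5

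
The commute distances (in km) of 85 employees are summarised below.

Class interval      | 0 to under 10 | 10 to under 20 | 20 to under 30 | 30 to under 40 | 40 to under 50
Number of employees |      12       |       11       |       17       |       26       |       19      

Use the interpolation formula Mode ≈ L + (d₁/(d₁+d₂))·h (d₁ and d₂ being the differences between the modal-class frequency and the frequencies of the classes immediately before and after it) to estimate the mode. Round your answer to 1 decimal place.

35.6

Modal class: 30 to under 40 (highest frequency 26).
d₁ = 26 − 17 = 9, d₂ = 26 − 19 = 7
Mode ≈ 30 + (9/(9+7)) × 10 = 30 + 5.6250 = 35.6250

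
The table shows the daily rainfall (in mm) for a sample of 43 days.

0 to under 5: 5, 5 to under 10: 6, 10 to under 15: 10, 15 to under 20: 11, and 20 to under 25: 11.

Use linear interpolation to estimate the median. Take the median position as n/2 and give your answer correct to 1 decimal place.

15.2

Cumulative frequencies: 5, 11, 21, 32, 43
n = 43; position = n/2 = 21.5.
This falls in the class 15 to under 20: L = 15, F = 21, f = 11, h = 5.
Median ≈ 15 + ((21.5 − 21) / 11) × 5 = 15.2273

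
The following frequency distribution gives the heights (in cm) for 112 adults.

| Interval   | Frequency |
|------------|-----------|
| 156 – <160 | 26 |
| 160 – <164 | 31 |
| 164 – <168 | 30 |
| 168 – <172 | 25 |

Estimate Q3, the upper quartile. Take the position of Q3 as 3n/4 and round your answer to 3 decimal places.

167.600

Cumulative frequencies: 26, 57, 87, 112
n = 112; position = 3n/4 = 84.
This falls in the class 164 – <168: L = 164, F = 57, f = 30, h = 4.
Upper quartile ≈ 164 + ((84 − 57) / 30) × 4 = 167.6000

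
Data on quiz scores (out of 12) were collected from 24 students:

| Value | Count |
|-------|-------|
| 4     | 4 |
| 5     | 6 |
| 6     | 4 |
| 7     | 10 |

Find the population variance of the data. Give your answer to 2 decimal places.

Values: 4, 5, 6, 7
n = 24, Σfx = 140, mean = 5.8333
Σfx² = 848
Σf(x − x̄)² = Σfx² − (Σfx)²/n = 848 − 140²/24 = 31.3333
Population variance = 31.3333 / 24 = 1.3056

1.31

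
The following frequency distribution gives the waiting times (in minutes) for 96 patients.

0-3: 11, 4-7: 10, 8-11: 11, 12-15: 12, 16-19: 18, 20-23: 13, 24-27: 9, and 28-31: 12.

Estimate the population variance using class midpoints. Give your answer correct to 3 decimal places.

Midpoints: 1.5, 5.5, 9.5, 13.5, 17.5, 21.5, 25.5, 29.5
n = 96, Σfm = 1516, mean = 15.7917
Σfm² = 31324
Σf(m − x̄)² = Σfm² − (Σfm)²/n = 31324 − 1516²/96 = 7383.8333
Population variance = 7383.8333 / 96 = 76.9149

76.915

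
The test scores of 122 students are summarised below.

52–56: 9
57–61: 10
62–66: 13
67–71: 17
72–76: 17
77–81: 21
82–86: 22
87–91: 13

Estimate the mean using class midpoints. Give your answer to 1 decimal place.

Midpoints: 54, 59, 64, 69, 74, 79, 84, 89
Σfm = 9×54 + 10×59 + 13×64 + 17×69 + 17×74 + 21×79 + 22×84 + 13×89 = 9003
n = Σf = 122
Mean = 9003 / 122 = 73.7951

73.8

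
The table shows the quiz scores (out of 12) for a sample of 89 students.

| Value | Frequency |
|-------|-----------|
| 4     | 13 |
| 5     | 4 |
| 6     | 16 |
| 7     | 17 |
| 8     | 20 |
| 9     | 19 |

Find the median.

Cumulative frequencies: 13, 17, 33, 50, 70, 89
n = 89, so the median is the value in position (n+1)/2 = 45.
Position 45 falls at value 7.

7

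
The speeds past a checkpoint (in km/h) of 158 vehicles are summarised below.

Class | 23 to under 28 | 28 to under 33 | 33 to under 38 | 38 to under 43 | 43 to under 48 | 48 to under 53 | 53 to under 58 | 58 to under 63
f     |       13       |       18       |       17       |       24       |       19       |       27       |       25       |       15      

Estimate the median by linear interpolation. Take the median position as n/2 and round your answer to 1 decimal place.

Cumulative frequencies: 13, 31, 48, 72, 91, 118, 143, 158
n = 158; position = n/2 = 79.
This falls in the class 43 to under 48: L = 43, F = 72, f = 19, h = 5.
Median ≈ 43 + ((79 − 72) / 19) × 5 = 44.8421

44.8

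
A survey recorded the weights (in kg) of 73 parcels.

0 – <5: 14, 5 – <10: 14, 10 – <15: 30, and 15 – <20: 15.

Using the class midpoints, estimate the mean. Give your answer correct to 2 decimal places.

10.65

Midpoints: 2.5, 7.5, 12.5, 17.5
Σfm = 14×2.5 + 14×7.5 + 30×12.5 + 15×17.5 = 777.5
n = Σf = 73
Mean = 777.5 / 73 = 10.6507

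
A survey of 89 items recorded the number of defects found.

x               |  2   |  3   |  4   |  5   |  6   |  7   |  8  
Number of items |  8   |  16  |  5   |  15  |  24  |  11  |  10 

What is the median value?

Cumulative frequencies: 8, 24, 29, 44, 68, 79, 89
n = 89, so the median is the value in position (n+1)/2 = 45.
Position 45 falls at value 6.

6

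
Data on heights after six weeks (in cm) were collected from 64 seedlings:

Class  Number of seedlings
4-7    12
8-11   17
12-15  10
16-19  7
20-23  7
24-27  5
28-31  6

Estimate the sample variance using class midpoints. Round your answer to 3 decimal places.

Midpoints: 5.5, 9.5, 13.5, 17.5, 21.5, 25.5, 29.5
n = 64, Σfm = 940, mean = 14.6875
Σfm² = 17572
Σf(m − x̄)² = Σfm² − (Σfm)²/n = 17572 − 940²/64 = 3765.7500
Sample variance = 3765.7500 / 63 = 59.7738

59.774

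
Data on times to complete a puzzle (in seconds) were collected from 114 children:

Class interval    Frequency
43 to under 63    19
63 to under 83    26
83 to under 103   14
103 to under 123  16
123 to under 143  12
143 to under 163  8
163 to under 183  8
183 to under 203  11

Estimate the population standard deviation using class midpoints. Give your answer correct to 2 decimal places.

44.90

Midpoints: 53, 73, 93, 113, 133, 153, 173, 193
n = 114, Σfm = 12342, mean = 108.2632
Σfm² = 1566026
Σf(m − x̄)² = Σfm² − (Σfm)²/n = 1566026 − 12342²/114 = 229842.1053
Population variance = 229842.1053 / 114 = 2016.1588
Standard deviation = √2016.1588 = 44.9017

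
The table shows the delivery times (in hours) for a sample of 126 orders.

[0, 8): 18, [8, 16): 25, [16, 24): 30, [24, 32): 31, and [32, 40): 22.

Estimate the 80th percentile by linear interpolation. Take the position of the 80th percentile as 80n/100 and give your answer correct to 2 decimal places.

31.17

Cumulative frequencies: 18, 43, 73, 104, 126
n = 126; position = 80n/100 = 100.8.
This falls in the class [24, 32): L = 24, F = 73, f = 31, h = 8.
80th percentile ≈ 24 + ((100.8 − 73) / 31) × 8 = 31.1742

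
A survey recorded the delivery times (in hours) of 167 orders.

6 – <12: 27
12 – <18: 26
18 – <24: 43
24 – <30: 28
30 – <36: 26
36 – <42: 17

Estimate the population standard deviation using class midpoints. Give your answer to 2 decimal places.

Midpoints: 9, 15, 21, 27, 33, 39
n = 167, Σfm = 3813, mean = 22.8323
Σfm² = 101583
Σf(m − x̄)² = Σfm² − (Σfm)²/n = 101583 − 3813²/167 = 14523.3054
Population variance = 14523.3054 / 167 = 86.9659
Standard deviation = √86.9659 = 9.3256

9.33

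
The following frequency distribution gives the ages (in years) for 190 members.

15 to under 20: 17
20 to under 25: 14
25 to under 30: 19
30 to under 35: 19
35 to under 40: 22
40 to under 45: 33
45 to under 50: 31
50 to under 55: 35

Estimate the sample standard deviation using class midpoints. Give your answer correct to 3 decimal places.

Midpoints: 17.5, 22.5, 27.5, 32.5, 37.5, 42.5, 47.5, 52.5
n = 190, Σfm = 7290, mean = 38.3684
Σfm² = 303687.5
Σf(m − x̄)² = Σfm² − (Σfm)²/n = 303687.5 − 7290²/190 = 23981.7105
Sample variance = 23981.7105 / 189 = 126.8874
Standard deviation = √126.8874 = 11.2644

11.264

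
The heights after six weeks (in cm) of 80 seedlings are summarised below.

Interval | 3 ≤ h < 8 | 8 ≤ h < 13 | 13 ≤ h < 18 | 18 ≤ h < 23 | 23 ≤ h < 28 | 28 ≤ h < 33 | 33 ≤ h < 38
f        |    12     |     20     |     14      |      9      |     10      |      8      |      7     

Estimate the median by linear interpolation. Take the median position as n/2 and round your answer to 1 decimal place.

Cumulative frequencies: 12, 32, 46, 55, 65, 73, 80
n = 80; position = n/2 = 40.
This falls in the class 13 ≤ h < 18: L = 13, F = 32, f = 14, h = 5.
Median ≈ 13 + ((40 − 32) / 14) × 5 = 15.8571

15.9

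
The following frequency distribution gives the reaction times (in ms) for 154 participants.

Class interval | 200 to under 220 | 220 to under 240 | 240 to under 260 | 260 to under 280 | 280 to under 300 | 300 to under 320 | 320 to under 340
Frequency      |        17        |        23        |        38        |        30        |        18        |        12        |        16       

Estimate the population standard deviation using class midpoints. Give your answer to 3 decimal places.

Midpoints: 210, 230, 250, 270, 290, 310, 330
n = 154, Σfm = 40680, mean = 264.1558
Σfm² = 10937800
Σf(m − x̄)² = Σfm² − (Σfm)²/n = 10937800 − 40680²/154 = 191940.2597
Population variance = 191940.2597 / 154 = 1246.3653
Standard deviation = √1246.3653 = 35.3039

35.304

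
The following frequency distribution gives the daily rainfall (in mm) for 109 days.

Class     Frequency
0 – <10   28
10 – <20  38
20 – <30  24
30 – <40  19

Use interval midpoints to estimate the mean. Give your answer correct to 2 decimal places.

18.12

Midpoints: 5, 15, 25, 35
Σfm = 28×5 + 38×15 + 24×25 + 19×35 = 1975
n = Σf = 109
Mean = 1975 / 109 = 18.1193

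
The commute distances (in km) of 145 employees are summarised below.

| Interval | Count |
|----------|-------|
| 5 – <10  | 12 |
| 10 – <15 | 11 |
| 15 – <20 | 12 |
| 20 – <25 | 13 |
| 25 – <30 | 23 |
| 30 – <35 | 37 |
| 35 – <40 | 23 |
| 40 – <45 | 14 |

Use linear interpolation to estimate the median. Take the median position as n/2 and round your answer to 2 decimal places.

30.20

Cumulative frequencies: 12, 23, 35, 48, 71, 108, 131, 145
n = 145; position = n/2 = 72.5.
This falls in the class 30 – <35: L = 30, F = 71, f = 37, h = 5.
Median ≈ 30 + ((72.5 − 71) / 37) × 5 = 30.2027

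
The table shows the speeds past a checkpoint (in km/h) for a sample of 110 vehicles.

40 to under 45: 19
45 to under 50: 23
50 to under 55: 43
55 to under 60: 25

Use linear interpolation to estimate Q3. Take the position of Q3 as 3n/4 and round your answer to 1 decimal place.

Cumulative frequencies: 19, 42, 85, 110
n = 110; position = 3n/4 = 82.5.
This falls in the class 50 to under 55: L = 50, F = 42, f = 43, h = 5.
Upper quartile ≈ 50 + ((82.5 − 42) / 43) × 5 = 54.7093

54.7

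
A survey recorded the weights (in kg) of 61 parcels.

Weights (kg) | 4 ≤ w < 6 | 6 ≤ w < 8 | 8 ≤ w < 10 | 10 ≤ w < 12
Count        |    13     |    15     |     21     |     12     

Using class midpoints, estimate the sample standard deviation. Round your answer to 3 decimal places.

2.085

Midpoints: 5, 7, 9, 11
n = 61, Σfm = 491, mean = 8.0492
Σfm² = 4213
Σf(m − x̄)² = Σfm² − (Σfm)²/n = 4213 − 491²/61 = 260.8525
Sample variance = 260.8525 / 60 = 4.3475
Standard deviation = √4.3475 = 2.0851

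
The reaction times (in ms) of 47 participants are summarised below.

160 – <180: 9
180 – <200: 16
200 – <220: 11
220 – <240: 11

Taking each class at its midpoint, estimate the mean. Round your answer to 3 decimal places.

200.213

Midpoints: 170, 190, 210, 230
Σfm = 9×170 + 16×190 + 11×210 + 11×230 = 9410
n = Σf = 47
Mean = 9410 / 47 = 200.2128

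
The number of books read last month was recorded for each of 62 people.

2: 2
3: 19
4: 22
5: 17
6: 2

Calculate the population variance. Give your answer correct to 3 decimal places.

Values: 2, 3, 4, 5, 6
n = 62, Σfx = 246, mean = 3.9677
Σfx² = 1028
Σf(x − x̄)² = Σfx² − (Σfx)²/n = 1028 − 246²/62 = 51.9355
Population variance = 51.9355 / 62 = 0.8377

0.838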